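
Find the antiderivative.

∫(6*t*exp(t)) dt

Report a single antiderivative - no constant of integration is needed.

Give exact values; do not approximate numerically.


Answer: 6*t*exp(t) - 6*exp(t).


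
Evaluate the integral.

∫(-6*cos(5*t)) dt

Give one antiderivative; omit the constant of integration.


Answer: -6*sin(5*t)/5.


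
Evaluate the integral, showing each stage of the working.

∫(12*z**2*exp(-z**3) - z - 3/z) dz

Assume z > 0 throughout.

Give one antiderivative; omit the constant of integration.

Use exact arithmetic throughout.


Step 1. Rewrite: now ∫(-3/z) dz + ∫(-z) dz + ∫(12*z**2*exp(-z**3)) dz.
Step 2. Substitute u = z**3, turning ∫(12*z**2*exp(-z**3)) dz into ∫(4*exp(-u)) du: now ∫(-3/z) dz + ∫(-z) dz + ∫(4*exp(-u)) du.
Step 3. Evaluate the standard form: now ∫(-3/z) dz + ∫(-z) dz - 4*exp(-u).
Step 4. Substitute back u = z**3: now ∫(-3/z) dz + ∫(-z) dz - 4*exp(-z**3).
Step 5. Evaluate the standard form [assuming z > 0]: now -3*log(z) + ∫(-z) dz - 4*exp(-z**3).
Step 6. Evaluate the standard form: now -z**2/2 - 3*log(z) - 4*exp(-z**3).
Answer: -z**2/2 - 3*log(z) - 4*exp(-z**3).


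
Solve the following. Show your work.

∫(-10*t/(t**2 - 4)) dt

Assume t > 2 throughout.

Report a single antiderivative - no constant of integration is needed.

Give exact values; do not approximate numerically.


Step 1. Decompose ∫(-10*t/(t**2 - 4)) dt by partial fractions, -10*t/(t**2 - 4) = -5/(t + 2) - 5/(t - 2): now ∫(-5/(t - 2)) dt + ∫(-5/(t + 2)) dt.
Step 2. Evaluate the standard form [assuming t > -2]: now -5*log(t + 2) + ∫(-5/(t - 2)) dt.
Step 3. Evaluate the standard form [assuming t > 2]: now -5*log(t - 2) - 5*log(t + 2).
Answer: -5*log(t - 2) - 5*log(t + 2).


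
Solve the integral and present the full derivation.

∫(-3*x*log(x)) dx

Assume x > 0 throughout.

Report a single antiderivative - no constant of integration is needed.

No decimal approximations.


Step 1. Integrate ∫(-3*x*log(x)) dx by parts with u = log(x), dv = (-3*x) dx, so v = -3*x**2/2 [assuming x > 0]: now -3*x**2*log(x)/2 + ∫(3*x/2) dx.
Step 2. Evaluate the standard form: now -3*x**2*log(x)/2 + 3*x**2/4.
Answer: -3*x**2*log(x)/2 + 3*x**2/4.


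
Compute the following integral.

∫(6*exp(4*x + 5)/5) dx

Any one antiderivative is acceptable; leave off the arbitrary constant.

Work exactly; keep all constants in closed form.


Answer: 3*exp(4*x + 5)/10.


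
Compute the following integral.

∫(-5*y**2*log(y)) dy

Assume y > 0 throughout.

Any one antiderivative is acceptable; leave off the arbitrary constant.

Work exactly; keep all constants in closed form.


Answer: -5*y**3*log(y)/3 + 5*y**3/9.


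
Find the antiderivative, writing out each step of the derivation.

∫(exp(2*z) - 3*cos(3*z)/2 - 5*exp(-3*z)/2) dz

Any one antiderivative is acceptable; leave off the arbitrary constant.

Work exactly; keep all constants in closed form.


Step 1. Rewrite: now ∫(-5*exp(-3*z)/2) dz + ∫(exp(2*z)) dz + ∫(-3*cos(3*z)/2) dz.
Step 2. Evaluate the standard form: now ∫(exp(2*z)) dz + ∫(-3*cos(3*z)/2) dz + 5*exp(-3*z)/6.
Step 3. Evaluate the standard form: now -sin(3*z)/2 + ∫(exp(2*z)) dz + 5*exp(-3*z)/6.
Step 4. Evaluate the standard form: now exp(2*z)/2 - sin(3*z)/2 + 5*exp(-3*z)/6.
Answer: exp(2*z)/2 - sin(3*z)/2 + 5*exp(-3*z)/6.


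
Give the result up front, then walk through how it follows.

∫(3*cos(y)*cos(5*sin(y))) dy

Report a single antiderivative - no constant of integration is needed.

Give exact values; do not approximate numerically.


The answer is 3*sin(5*sin(y))/5.
Step 1. Substitute u = sin(y), turning ∫(3*cos(y)*cos(5*sin(y))) dy into ∫(3*cos(5*u)) du: now ∫(3*cos(5*u)) du.
Step 2. Evaluate the standard form: now 3*sin(5*u)/5.
Step 3. Substitute back u = sin(y): now 3*sin(5*sin(y))/5.
Answer: 3*sin(5*sin(y))/5.


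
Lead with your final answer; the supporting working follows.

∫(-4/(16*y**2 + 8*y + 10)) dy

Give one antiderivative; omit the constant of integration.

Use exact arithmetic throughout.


The answer is -atan(4*y/3 + 1/3)/3.
Step 1. Substitute u = 4*y + 1, turning ∫(-4/(16*y**2 + 8*y + 10)) dy into ∫(-1/(u**2 + 9)) du: now ∫(-1/(u**2 + 9)) du.
Step 2. Evaluate the standard form: now -atan(u/3)/3.
Step 3. Substitute back u = 4*y + 1: now -atan(4*y/3 + 1/3)/3.
Answer: -atan(4*y/3 + 1/3)/3.


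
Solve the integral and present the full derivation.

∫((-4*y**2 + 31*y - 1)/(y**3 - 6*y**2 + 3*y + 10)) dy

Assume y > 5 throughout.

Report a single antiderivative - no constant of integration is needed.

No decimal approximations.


Step 1. Decompose ∫((-4*y**2 + 31*y - 1)/(y**3 - 6*y**2 + 3*y + 10)) dy by partial fractions, (-4*y**2 + 31*y - 1)/(y**3 - 6*y**2 + 3*y + 10) = -2/(y + 1) - 5/(y - 2) + 3/(y - 5): now ∫(3/(y - 5)) dy + ∫(-5/(y - 2)) dy + ∫(-2/(y + 1)) dy.
Step 2. Evaluate the standard form [assuming y > 5]: now 3*log(y - 5) + ∫(-5/(y - 2)) dy + ∫(-2/(y + 1)) dy.
Step 3. Evaluate the standard form [assuming y > 2]: now 3*log(y - 5) - 5*log(y - 2) + ∫(-2/(y + 1)) dy.
Step 4. Evaluate the standard form [assuming y > -1]: now 3*log(y - 5) - 5*log(y - 2) - 2*log(y + 1).
Answer: 3*log(y - 5) - 5*log(y - 2) - 2*log(y + 1).


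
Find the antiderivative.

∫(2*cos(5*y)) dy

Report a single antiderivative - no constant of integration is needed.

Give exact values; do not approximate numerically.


Answer: 2*sin(5*y)/5.


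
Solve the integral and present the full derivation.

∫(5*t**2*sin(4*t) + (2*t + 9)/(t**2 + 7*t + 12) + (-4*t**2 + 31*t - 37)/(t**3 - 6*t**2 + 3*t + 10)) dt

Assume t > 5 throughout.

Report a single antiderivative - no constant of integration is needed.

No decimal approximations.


Step 1. Rewrite: now ∫(5*t**2*sin(4*t)) dt + ∫((2*t + 9)/(t**2 + 7*t + 12)) dt + ∫((-4*t**2 + 31*t - 37)/(t**3 - 6*t**2 + 3*t + 10)) dt.
Step 2. Decompose ∫((-4*t**2 + 31*t - 37)/(t**3 - 6*t**2 + 3*t + 10)) dt by partial fractions, (-4*t**2 + 31*t - 37)/(t**3 - 6*t**2 + 3*t + 10) = -4/(t + 1) - 1/(t - 2) + 1/(t - 5): now ∫(5*t**2*sin(4*t)) dt + ∫((2*t + 9)/(t**2 + 7*t + 12)) dt + ∫(1/(t - 5)) dt + ∫(-1/(t - 2)) dt + ∫(-4/(t + 1)) dt.
Step 3. Evaluate the standard form [assuming t > 2]: now -log(t - 2) + ∫(5*t**2*sin(4*t)) dt + ∫((2*t + 9)/(t**2 + 7*t + 12)) dt + ∫(1/(t - 5)) dt + ∫(-4/(t + 1)) dt.
Step 4. Evaluate the standard form [assuming t > 5]: now log(t - 5) - log(t - 2) + ∫(5*t**2*sin(4*t)) dt + ∫((2*t + 9)/(t**2 + 7*t + 12)) dt + ∫(-4/(t + 1)) dt.
Step 5. Evaluate the standard form [assuming t > -1]: now log(t - 5) - log(t - 2) - 4*log(t + 1) + ∫(5*t**2*sin(4*t)) dt + ∫((2*t + 9)/(t**2 + 7*t + 12)) dt.
Step 6. Decompose ∫((2*t + 9)/(t**2 + 7*t + 12)) dt by partial fractions, (2*t + 9)/(t**2 + 7*t + 12) = -1/(t + 4) + 3/(t + 3): now log(t - 5) - log(t - 2) - 4*log(t + 1) + ∫(5*t**2*sin(4*t)) dt + ∫(3/(t + 3)) dt + ∫(-1/(t + 4)) dt.
Step 7. Evaluate the standard form [assuming t > -3]: now log(t - 5) - log(t - 2) - 4*log(t + 1) + 3*log(t + 3) + ∫(5*t**2*sin(4*t)) dt + ∫(-1/(t + 4)) dt.
Step 8. Evaluate the standard form [assuming t > -4]: now log(t - 5) - log(t - 2) - 4*log(t + 1) + 3*log(t + 3) - log(t + 4) + ∫(5*t**2*sin(4*t)) dt.
Step 9. Integrate ∫(5*t**2*sin(4*t)) dt by parts with u = t**2, dv = (5*sin(4*t)) dt, so v = -5*cos(4*t)/4: now -5*t**2*cos(4*t)/4 + log(t - 5) - log(t - 2) - 4*log(t + 1) + 3*log(t + 3) - log(t + 4) + ∫(5*t*cos(4*t)/2) dt.
Step 10. Integrate ∫(5*t*cos(4*t)/2) dt by parts with u = t, dv = (5*cos(4*t)/2) dt, so v = 5*sin(4*t)/8: now -5*t**2*cos(4*t)/4 + 5*t*sin(4*t)/8 + log(t - 5) - log(t - 2) - 4*log(t + 1) + 3*log(t + 3) - log(t + 4) + ∫(-5*sin(4*t)/8) dt.
Step 11. Evaluate the standard form: now -5*t**2*cos(4*t)/4 + 5*t*sin(4*t)/8 + log(t - 5) - log(t - 2) - 4*log(t + 1) + 3*log(t + 3) - log(t + 4) + 5*cos(4*t)/32.
Answer: -5*t**2*cos(4*t)/4 + 5*t*sin(4*t)/8 + log(t - 5) - log(t - 2) - 4*log(t + 1) + 3*log(t + 3) - log(t + 4) + 5*cos(4*t)/32.


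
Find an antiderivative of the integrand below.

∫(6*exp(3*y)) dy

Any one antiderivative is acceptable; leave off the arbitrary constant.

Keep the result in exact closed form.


Answer: 2*exp(3*y).


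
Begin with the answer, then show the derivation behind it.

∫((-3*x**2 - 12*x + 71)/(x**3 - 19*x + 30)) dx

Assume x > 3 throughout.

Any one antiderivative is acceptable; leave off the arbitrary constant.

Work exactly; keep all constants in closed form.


The answer is log(x - 3) - 5*log(x - 2) + log(x + 5).
Step 1. Decompose ∫((-3*x**2 - 12*x + 71)/(x**3 - 19*x + 30)) dx by partial fractions, (-3*x**2 - 12*x + 71)/(x**3 - 19*x + 30) = 1/(x + 5) - 5/(x - 2) + 1/(x - 3): now ∫(1/(x - 3)) dx + ∫(-5/(x - 2)) dx + ∫(1/(x + 5)) dx.
Step 2. Evaluate the standard form [assuming x > 2]: now -5*log(x - 2) + ∫(1/(x - 3)) dx + ∫(1/(x + 5)) dx.
Step 3. Evaluate the standard form [assuming x > -5]: now -5*log(x - 2) + log(x + 5) + ∫(1/(x - 3)) dx.
Step 4. Evaluate the standard form [assuming x > 3]: now log(x - 3) - 5*log(x - 2) + log(x + 5).
Answer: log(x - 3) - 5*log(x - 2) + log(x + 5).


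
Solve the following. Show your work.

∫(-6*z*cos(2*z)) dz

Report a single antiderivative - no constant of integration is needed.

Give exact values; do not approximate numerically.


Step 1. Integrate ∫(-6*z*cos(2*z)) dz by parts with u = z, dv = (-6*cos(2*z)) dz, so v = -3*sin(2*z): now -3*z*sin(2*z) + ∫(3*sin(2*z)) dz.
Step 2. Evaluate the standard form: now -3*z*sin(2*z) - 3*cos(2*z)/2.
Answer: -3*z*sin(2*z) - 3*cos(2*z)/2.


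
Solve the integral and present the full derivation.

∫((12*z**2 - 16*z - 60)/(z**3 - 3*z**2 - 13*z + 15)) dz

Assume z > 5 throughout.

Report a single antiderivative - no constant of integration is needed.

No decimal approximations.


Step 1. Decompose ∫((12*z**2 - 16*z - 60)/(z**3 - 3*z**2 - 13*z + 15)) dz by partial fractions, (12*z**2 - 16*z - 60)/(z**3 - 3*z**2 - 13*z + 15) = 3/(z + 3) + 4/(z - 1) + 5/(z - 5): now ∫(5/(z - 5)) dz + ∫(4/(z - 1)) dz + ∫(3/(z + 3)) dz.
Step 2. Evaluate the standard form [assuming z > -3]: now 3*log(z + 3) + ∫(5/(z - 5)) dz + ∫(4/(z - 1)) dz.
Step 3. Evaluate the standard form [assuming z > 1]: now 4*log(z - 1) + 3*log(z + 3) + ∫(5/(z - 5)) dz.
Step 4. Evaluate the standard form [assuming z > 5]: now 5*log(z - 5) + 4*log(z - 1) + 3*log(z + 3).
Answer: 5*log(z - 5) + 4*log(z - 1) + 3*log(z + 3).


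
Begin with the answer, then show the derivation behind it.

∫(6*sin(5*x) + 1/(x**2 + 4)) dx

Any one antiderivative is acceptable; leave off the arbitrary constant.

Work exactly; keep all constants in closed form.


The answer is -6*cos(5*x)/5 + atan(x/2)/2.
Step 1. Rewrite: now ∫(1/(x**2 + 4)) dx + ∫(6*sin(5*x)) dx.
Step 2. Evaluate the standard form: now atan(x/2)/2 + ∫(6*sin(5*x)) dx.
Step 3. Evaluate the standard form: now -6*cos(5*x)/5 + atan(x/2)/2.
Answer: -6*cos(5*x)/5 + atan(x/2)/2.


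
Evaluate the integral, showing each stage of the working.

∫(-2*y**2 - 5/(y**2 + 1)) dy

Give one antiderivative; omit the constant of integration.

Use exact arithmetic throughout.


Step 1. Rewrite: now ∫(-2*y**2) dy + ∫(-5/(y**2 + 1)) dy.
Step 2. Evaluate the standard form: now -5*atan(y) + ∫(-2*y**2) dy.
Step 3. Evaluate the standard form: now -2*y**3/3 - 5*atan(y).
Answer: -2*y**3/3 - 5*atan(y).


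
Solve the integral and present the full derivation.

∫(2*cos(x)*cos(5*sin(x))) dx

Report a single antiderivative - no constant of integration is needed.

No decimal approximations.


Step 1. Substitute u = sin(x), turning ∫(2*cos(x)*cos(5*sin(x))) dx into ∫(2*cos(5*u)) du: now ∫(2*cos(5*u)) du.
Step 2. Evaluate the standard form: now 2*sin(5*u)/5.
Step 3. Substitute back u = sin(x): now 2*sin(5*sin(x))/5.
Answer: 2*sin(5*sin(x))/5.


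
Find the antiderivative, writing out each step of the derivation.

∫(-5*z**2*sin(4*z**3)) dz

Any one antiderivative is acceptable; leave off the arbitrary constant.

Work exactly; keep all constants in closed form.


Step 1. Substitute u = z**3, turning ∫(-5*z**2*sin(4*z**3)) dz into ∫(-5*sin(4*u)/3) du: now ∫(-5*sin(4*u)/3) du.
Step 2. Evaluate the standard form: now 5*cos(4*u)/12.
Step 3. Substitute back u = z**3: now 5*cos(4*z**3)/12.
Answer: 5*cos(4*z**3)/12.


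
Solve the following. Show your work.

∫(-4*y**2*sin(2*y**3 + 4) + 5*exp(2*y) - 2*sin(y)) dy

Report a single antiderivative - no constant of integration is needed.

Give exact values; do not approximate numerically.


Step 1. Rewrite: now ∫(-4*y**2*sin(2*y**3 + 4)) dy + ∫(5*exp(2*y)) dy + ∫(-2*sin(y)) dy.
Step 2. Substitute u = y**3 + 2, turning ∫(-4*y**2*sin(2*y**3 + 4)) dy into ∫(-4*sin(2*u)/3) du: now ∫(5*exp(2*y)) dy + ∫(-4*sin(2*u)/3) du + ∫(-2*sin(y)) dy.
Step 3. Evaluate the standard form: now 2*cos(2*u)/3 + ∫(5*exp(2*y)) dy + ∫(-2*sin(y)) dy.
Step 4. Substitute back u = y**3 + 2: now 2*cos(2*y**3 + 4)/3 + ∫(5*exp(2*y)) dy + ∫(-2*sin(y)) dy.
Step 5. Evaluate the standard form: now 5*exp(2*y)/2 + 2*cos(2*y**3 + 4)/3 + ∫(-2*sin(y)) dy.
Step 6. Evaluate the standard form: now 5*exp(2*y)/2 + 2*cos(y) + 2*cos(2*y**3 + 4)/3.
Answer: 5*exp(2*y)/2 + 2*cos(y) + 2*cos(2*y**3 + 4)/3.


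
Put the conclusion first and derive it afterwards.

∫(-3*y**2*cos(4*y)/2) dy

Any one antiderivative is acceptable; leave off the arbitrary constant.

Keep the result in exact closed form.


The answer is -3*y**2*sin(4*y)/8 - 3*y*cos(4*y)/16 + 3*sin(4*y)/64.
Step 1. Integrate ∫(-3*y**2*cos(4*y)/2) dy by parts with u = y**2, dv = (-3*cos(4*y)/2) dy, so v = -3*sin(4*y)/8: now -3*y**2*sin(4*y)/8 + ∫(3*y*sin(4*y)/4) dy.
Step 2. Integrate ∫(3*y*sin(4*y)/4) dy by parts with u = y, dv = (3*sin(4*y)/4) dy, so v = -3*cos(4*y)/16: now -3*y**2*sin(4*y)/8 - 3*y*cos(4*y)/16 + ∫(3*cos(4*y)/16) dy.
Step 3. Evaluate the standard form: now -3*y**2*sin(4*y)/8 - 3*y*cos(4*y)/16 + 3*sin(4*y)/64.
Answer: -3*y**2*sin(4*y)/8 - 3*y*cos(4*y)/16 + 3*sin(4*y)/64.


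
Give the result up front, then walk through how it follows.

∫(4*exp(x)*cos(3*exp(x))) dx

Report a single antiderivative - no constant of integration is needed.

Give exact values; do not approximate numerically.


The answer is 4*sin(3*exp(x))/3.
Step 1. Substitute u = exp(x), turning ∫(4*exp(x)*cos(3*exp(x))) dx into ∫(4*cos(3*u)) du: now ∫(4*cos(3*u)) du.
Step 2. Evaluate the standard form: now 4*sin(3*u)/3.
Step 3. Substitute back u = exp(x): now 4*sin(3*exp(x))/3.
Answer: 4*sin(3*exp(x))/3.


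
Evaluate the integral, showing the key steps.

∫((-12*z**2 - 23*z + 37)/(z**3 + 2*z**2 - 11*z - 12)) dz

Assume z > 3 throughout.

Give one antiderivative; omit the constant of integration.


Step 1. Decompose ∫((-12*z**2 - 23*z + 37)/(z**3 + 2*z**2 - 11*z - 12)) dz by partial fractions, (-12*z**2 - 23*z + 37)/(z**3 + 2*z**2 - 11*z - 12) = -3/(z + 4) - 4/(z + 1) - 5/(z - 3): now ∫(-5/(z - 3)) dz + ∫(-4/(z + 1)) dz + ∫(-3/(z + 4)) dz.
Step 2. Evaluate the standard form [assuming z > -4]: now -3*log(z + 4) + ∫(-5/(z - 3)) dz + ∫(-4/(z + 1)) dz.
Step 3. Evaluate the standard form [assuming z > -1]: now -4*log(z + 1) - 3*log(z + 4) + ∫(-5/(z - 3)) dz.
Step 4. Evaluate the standard form [assuming z > 3]: now -5*log(z - 3) - 4*log(z + 1) - 3*log(z + 4).
Answer: -5*log(z - 3) - 4*log(z + 1) - 3*log(z + 4).


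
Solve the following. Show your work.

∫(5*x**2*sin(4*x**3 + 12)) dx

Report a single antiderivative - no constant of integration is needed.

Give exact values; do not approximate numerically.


Step 1. Substitute u = x**3 + 3, turning ∫(5*x**2*sin(4*x**3 + 12)) dx into ∫(5*sin(4*u)/3) du: now ∫(5*sin(4*u)/3) du.
Step 2. Evaluate the standard form: now -5*cos(4*u)/12.
Step 3. Substitute back u = x**3 + 3: now -5*cos(4*x**3 + 12)/12.
Answer: -5*cos(4*x**3 + 12)/12.


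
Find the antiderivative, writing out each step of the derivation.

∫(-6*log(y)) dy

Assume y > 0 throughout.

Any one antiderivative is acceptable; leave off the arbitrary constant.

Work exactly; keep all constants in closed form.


Step 1. Integrate ∫(-6*log(y)) dy by parts with u = log(y), dv = (-6) dy, so v = -6*y [assuming y > 0]: now -6*y*log(y) + ∫(6) dy.
Step 2. Evaluate the standard form: now -6*y*log(y) + 6*y.
Answer: -6*y*log(y) + 6*y.


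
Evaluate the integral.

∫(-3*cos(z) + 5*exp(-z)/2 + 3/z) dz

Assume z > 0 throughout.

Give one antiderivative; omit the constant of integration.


Answer: 3*log(z) - 3*sin(z) - 5*exp(-z)/2.


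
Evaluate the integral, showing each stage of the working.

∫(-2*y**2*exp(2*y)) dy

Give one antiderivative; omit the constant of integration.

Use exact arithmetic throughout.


Step 1. Integrate ∫(-2*y**2*exp(2*y)) dy by parts with u = y**2, dv = (-2*exp(2*y)) dy, so v = -exp(2*y): now -y**2*exp(2*y) + ∫(2*y*exp(2*y)) dy.
Step 2. Integrate ∫(2*y*exp(2*y)) dy by parts with u = y, dv = (2*exp(2*y)) dy, so v = exp(2*y): now -y**2*exp(2*y) + y*exp(2*y) + ∫(-exp(2*y)) dy.
Step 3. Evaluate the standard form: now -y**2*exp(2*y) + y*exp(2*y) - exp(2*y)/2.
Answer: -y**2*exp(2*y) + y*exp(2*y) - exp(2*y)/2.


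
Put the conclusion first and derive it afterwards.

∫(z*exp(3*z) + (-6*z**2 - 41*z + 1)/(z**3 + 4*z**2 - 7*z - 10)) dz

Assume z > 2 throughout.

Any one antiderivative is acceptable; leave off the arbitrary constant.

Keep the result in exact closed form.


The answer is z*exp(3*z)/3 - exp(3*z)/9 - 5*log(z - 2) - 3*log(z + 1) + 2*log(z + 5).
Step 1. Rewrite: now ∫(z*exp(3*z)) dz + ∫((-6*z**2 - 41*z + 1)/(z**3 + 4*z**2 - 7*z - 10)) dz.
Step 2. Integrate ∫(z*exp(3*z)) dz by parts with u = z, dv = (exp(3*z)) dz, so v = exp(3*z)/3: now z*exp(3*z)/3 + ∫((-6*z**2 - 41*z + 1)/(z**3 + 4*z**2 - 7*z - 10)) dz + ∫(-exp(3*z)/3) dz.
Step 3. Evaluate the standard form: now z*exp(3*z)/3 - exp(3*z)/9 + ∫((-6*z**2 - 41*z + 1)/(z**3 + 4*z**2 - 7*z - 10)) dz.
Step 4. Decompose ∫((-6*z**2 - 41*z + 1)/(z**3 + 4*z**2 - 7*z - 10)) dz by partial fractions, (-6*z**2 - 41*z + 1)/(z**3 + 4*z**2 - 7*z - 10) = 2/(z + 5) - 3/(z + 1) - 5/(z - 2): now z*exp(3*z)/3 - exp(3*z)/9 + ∫(-5/(z - 2)) dz + ∫(-3/(z + 1)) dz + ∫(2/(z + 5)) dz.
Step 5. Evaluate the standard form [assuming z > -5]: now z*exp(3*z)/3 - exp(3*z)/9 + 2*log(z + 5) + ∫(-5/(z - 2)) dz + ∫(-3/(z + 1)) dz.
Step 6. Evaluate the standard form [assuming z > 2]: now z*exp(3*z)/3 - exp(3*z)/9 - 5*log(z - 2) + 2*log(z + 5) + ∫(-3/(z + 1)) dz.
Step 7. Evaluate the standard form [assuming z > -1]: now z*exp(3*z)/3 - exp(3*z)/9 - 5*log(z - 2) - 3*log(z + 1) + 2*log(z + 5).
Answer: z*exp(3*z)/3 - exp(3*z)/9 - 5*log(z - 2) - 3*log(z + 1) + 2*log(z + 5).


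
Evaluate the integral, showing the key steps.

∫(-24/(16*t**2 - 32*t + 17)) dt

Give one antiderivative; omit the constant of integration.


Step 1. Substitute u = 4*t - 4, turning ∫(-24/(16*t**2 - 32*t + 17)) dt into ∫(-6/(u**2 + 1)) du: now ∫(-6/(u**2 + 1)) du.
Step 2. Evaluate the standard form: now -6*atan(u).
Step 3. Substitute back u = 4*t - 4: now -6*atan(4*t - 4).
Answer: -6*atan(4*t - 4).


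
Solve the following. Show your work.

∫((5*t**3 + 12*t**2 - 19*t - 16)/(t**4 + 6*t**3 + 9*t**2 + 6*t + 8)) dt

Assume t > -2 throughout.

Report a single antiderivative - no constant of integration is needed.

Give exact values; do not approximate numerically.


Step 1. Decompose ∫((5*t**3 + 12*t**2 - 19*t - 16)/(t**4 + 6*t**3 + 9*t**2 + 6*t + 8)) dt by partial fractions, (5*t**3 + 12*t**2 - 19*t - 16)/(t**4 + 6*t**3 + 9*t**2 + 6*t + 8) = -4/(t**2 + 1) + 2/(t + 4) + 3/(t + 2): now ∫(3/(t + 2)) dt + ∫(2/(t + 4)) dt + ∫(-4/(t**2 + 1)) dt.
Step 2. Evaluate the standard form [assuming t > -4]: now 2*log(t + 4) + ∫(3/(t + 2)) dt + ∫(-4/(t**2 + 1)) dt.
Step 3. Evaluate the standard form [assuming t > -2]: now 3*log(t + 2) + 2*log(t + 4) + ∫(-4/(t**2 + 1)) dt.
Step 4. Evaluate the standard form: now 3*log(t + 2) + 2*log(t + 4) - 4*atan(t).
Answer: 3*log(t + 2) + 2*log(t + 4) - 4*atan(t).


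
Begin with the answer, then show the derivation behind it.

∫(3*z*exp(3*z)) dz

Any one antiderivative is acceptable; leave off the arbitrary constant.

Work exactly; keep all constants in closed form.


The answer is z*exp(3*z) - exp(3*z)/3.
Step 1. Integrate ∫(3*z*exp(3*z)) dz by parts with u = z, dv = (3*exp(3*z)) dz, so v = exp(3*z): now z*exp(3*z) + ∫(-exp(3*z)) dz.
Step 2. Evaluate the standard form: now z*exp(3*z) - exp(3*z)/3.
Answer: z*exp(3*z) - exp(3*z)/3.


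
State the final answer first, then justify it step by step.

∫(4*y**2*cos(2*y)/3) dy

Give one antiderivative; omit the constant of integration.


The answer is 2*y**2*sin(2*y)/3 + 2*y*cos(2*y)/3 - sin(2*y)/3.
Step 1. Integrate ∫(4*y**2*cos(2*y)/3) dy by parts with u = y**2, dv = (4*cos(2*y)/3) dy, so v = 2*sin(2*y)/3: now 2*y**2*sin(2*y)/3 + ∫(-4*y*sin(2*y)/3) dy.
Step 2. Integrate ∫(-4*y*sin(2*y)/3) dy by parts with u = y, dv = (-4*sin(2*y)/3) dy, so v = 2*cos(2*y)/3: now 2*y**2*sin(2*y)/3 + 2*y*cos(2*y)/3 + ∫(-2*cos(2*y)/3) dy.
Step 3. Evaluate the standard form: now 2*y**2*sin(2*y)/3 + 2*y*cos(2*y)/3 - sin(2*y)/3.
Answer: 2*y**2*sin(2*y)/3 + 2*y*cos(2*y)/3 - sin(2*y)/3.


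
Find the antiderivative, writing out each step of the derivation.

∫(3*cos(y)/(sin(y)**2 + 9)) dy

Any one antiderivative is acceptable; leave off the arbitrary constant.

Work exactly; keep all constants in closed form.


Step 1. Substitute u = sin(y), turning ∫(3*cos(y)/(sin(y)**2 + 9)) dy into ∫(3/(u**2 + 9)) du: now ∫(3/(u**2 + 9)) du.
Step 2. Evaluate the standard form: now atan(u/3).
Step 3. Substitute back u = sin(y): now atan(sin(y)/3).
Answer: atan(sin(y)/3).


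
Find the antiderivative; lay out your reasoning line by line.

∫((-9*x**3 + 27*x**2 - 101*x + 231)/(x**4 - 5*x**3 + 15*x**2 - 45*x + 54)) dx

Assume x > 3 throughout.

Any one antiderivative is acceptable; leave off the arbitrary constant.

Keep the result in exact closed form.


Step 1. Decompose ∫((-9*x**3 + 27*x**2 - 101*x + 231)/(x**4 - 5*x**3 + 15*x**2 - 45*x + 54)) dx by partial fractions, (-9*x**3 + 27*x**2 - 101*x + 231)/(x**4 - 5*x**3 + 15*x**2 - 45*x + 54) = 4/(x**2 + 9) - 5/(x - 2) - 4/(x - 3): now ∫(-4/(x - 3)) dx + ∫(-5/(x - 2)) dx + ∫(4/(x**2 + 9)) dx.
Step 2. Evaluate the standard form [assuming x > 3]: now -4*log(x - 3) + ∫(-5/(x - 2)) dx + ∫(4/(x**2 + 9)) dx.
Step 3. Evaluate the standard form [assuming x > 2]: now -4*log(x - 3) - 5*log(x - 2) + ∫(4/(x**2 + 9)) dx.
Step 4. Evaluate the standard form: now -4*log(x - 3) - 5*log(x - 2) + 4*atan(x/3)/3.
Answer: -4*log(x - 3) - 5*log(x - 2) + 4*atan(x/3)/3.


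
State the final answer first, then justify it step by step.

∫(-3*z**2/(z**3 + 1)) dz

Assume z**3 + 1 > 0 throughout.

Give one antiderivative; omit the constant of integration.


The answer is -log(z**3 + 1).
Step 1. Substitute u = z**3 + 1, turning ∫(-3*z**2/(z**3 + 1)) dz into ∫(-1/u) du: now ∫(-1/u) du.
Step 2. Evaluate the standard form [assuming u > 0]: now -log(u).
Step 3. Substitute back u = z**3 + 1: now -log(z**3 + 1).
Answer: -log(z**3 + 1).


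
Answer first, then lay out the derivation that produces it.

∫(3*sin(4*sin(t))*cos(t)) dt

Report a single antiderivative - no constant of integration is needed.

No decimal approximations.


The answer is -3*cos(4*sin(t))/4.
Step 1. Substitute u = sin(t), turning ∫(3*sin(4*sin(t))*cos(t)) dt into ∫(3*sin(4*u)) du: now ∫(3*sin(4*u)) du.
Step 2. Evaluate the standard form: now -3*cos(4*u)/4.
Step 3. Substitute back u = sin(t): now -3*cos(4*sin(t))/4.
Answer: -3*cos(4*sin(t))/4.


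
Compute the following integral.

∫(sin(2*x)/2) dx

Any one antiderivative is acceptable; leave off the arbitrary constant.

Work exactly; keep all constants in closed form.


Answer: -cos(2*x)/4.


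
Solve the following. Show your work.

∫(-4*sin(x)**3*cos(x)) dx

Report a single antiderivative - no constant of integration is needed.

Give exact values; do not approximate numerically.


Step 1. Substitute u = sin(x), turning ∫(-4*sin(x)**3*cos(x)) dx into ∫(-4*u**3) du: now ∫(-4*u**3) du.
Step 2. Evaluate the standard form: now -u**4.
Step 3. Substitute back u = sin(x): now -sin(x)**4.
Answer: -sin(x)**4.


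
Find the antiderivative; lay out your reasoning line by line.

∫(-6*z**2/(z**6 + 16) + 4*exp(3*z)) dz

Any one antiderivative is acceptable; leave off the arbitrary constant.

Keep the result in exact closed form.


Step 1. Rewrite: now ∫(-6*z**2/(z**6 + 16)) dz + ∫(4*exp(3*z)) dz.
Step 2. Substitute u = z**3, turning ∫(-6*z**2/(z**6 + 16)) dz into ∫(-2/(u**2 + 16)) du: now ∫(-2/(u**2 + 16)) du + ∫(4*exp(3*z)) dz.
Step 3. Evaluate the standard form: now -atan(u/4)/2 + ∫(4*exp(3*z)) dz.
Step 4. Substitute back u = z**3: now -atan(z**3/4)/2 + ∫(4*exp(3*z)) dz.
Step 5. Evaluate the standard form: now 4*exp(3*z)/3 - atan(z**3/4)/2.
Answer: 4*exp(3*z)/3 - atan(z**3/4)/2.


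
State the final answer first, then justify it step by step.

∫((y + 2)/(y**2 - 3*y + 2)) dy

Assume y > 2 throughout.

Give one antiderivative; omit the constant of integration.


The answer is 4*log(y - 2) - 3*log(y - 1).
Step 1. Decompose ∫((y + 2)/(y**2 - 3*y + 2)) dy by partial fractions, (y + 2)/(y**2 - 3*y + 2) = -3/(y - 1) + 4/(y - 2): now ∫(4/(y - 2)) dy + ∫(-3/(y - 1)) dy.
Step 2. Evaluate the standard form [assuming y > 2]: now 4*log(y - 2) + ∫(-3/(y - 1)) dy.
Step 3. Evaluate the standard form [assuming y > 1]: now 4*log(y - 2) - 3*log(y - 1).
Answer: 4*log(y - 2) - 3*log(y - 1).


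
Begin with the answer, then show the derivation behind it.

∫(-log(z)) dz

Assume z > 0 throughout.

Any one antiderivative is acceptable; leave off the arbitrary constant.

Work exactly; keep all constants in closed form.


The answer is -z*log(z) + z.
Step 1. Integrate ∫(-log(z)) dz by parts with u = log(z), dv = (-1) dz, so v = -z [assuming z > 0]: now -z*log(z) + ∫(1) dz.
Step 2. Evaluate the standard form: now -z*log(z) + z.
Answer: -z*log(z) + z.


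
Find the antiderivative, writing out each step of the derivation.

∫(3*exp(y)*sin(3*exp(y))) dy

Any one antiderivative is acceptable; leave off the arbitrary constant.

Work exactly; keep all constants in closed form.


Step 1. Substitute u = exp(y), turning ∫(3*exp(y)*sin(3*exp(y))) dy into ∫(3*sin(3*u)) du: now ∫(3*sin(3*u)) du.
Step 2. Evaluate the standard form: now -cos(3*u).
Step 3. Substitute back u = exp(y): now -cos(3*exp(y)).
Answer: -cos(3*exp(y)).


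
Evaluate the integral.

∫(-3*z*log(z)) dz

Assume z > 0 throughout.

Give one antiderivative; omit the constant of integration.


Answer: -3*z**2*log(z)/2 + 3*z**2/4.


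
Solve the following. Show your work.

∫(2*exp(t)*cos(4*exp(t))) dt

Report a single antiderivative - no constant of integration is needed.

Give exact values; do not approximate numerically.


Step 1. Substitute u = exp(t), turning ∫(2*exp(t)*cos(4*exp(t))) dt into ∫(2*cos(4*u)) du: now ∫(2*cos(4*u)) du.
Step 2. Evaluate the standard form: now sin(4*u)/2.
Step 3. Substitute back u = exp(t): now sin(4*exp(t))/2.
Answer: sin(4*exp(t))/2.


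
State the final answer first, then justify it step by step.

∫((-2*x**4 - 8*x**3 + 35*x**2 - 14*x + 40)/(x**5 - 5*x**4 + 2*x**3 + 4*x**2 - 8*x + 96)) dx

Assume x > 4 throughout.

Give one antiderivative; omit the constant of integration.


The answer is -4*log(x - 4) + log(x - 3) + log(x + 2) - 3*atan(x/2)/2.
Step 1. Decompose ∫((-2*x**4 - 8*x**3 + 35*x**2 - 14*x + 40)/(x**5 - 5*x**4 + 2*x**3 + 4*x**2 - 8*x + 96)) dx by partial fractions, (-2*x**4 - 8*x**3 + 35*x**2 - 14*x + 40)/(x**5 - 5*x**4 + 2*x**3 + 4*x**2 - 8*x + 96) = -3/(x**2 + 4) + 1/(x + 2) + 1/(x - 3) - 4/(x - 4): now ∫(-4/(x - 4)) dx + ∫(1/(x - 3)) dx + ∫(1/(x + 2)) dx + ∫(-3/(x**2 + 4)) dx.
Step 2. Evaluate the standard form [assuming x > 3]: now log(x - 3) + ∫(-4/(x - 4)) dx + ∫(1/(x + 2)) dx + ∫(-3/(x**2 + 4)) dx.
Step 3. Evaluate the standard form [assuming x > -2]: now log(x - 3) + log(x + 2) + ∫(-4/(x - 4)) dx + ∫(-3/(x**2 + 4)) dx.
Step 4. Evaluate the standard form [assuming x > 4]: now -4*log(x - 4) + log(x - 3) + log(x + 2) + ∫(-3/(x**2 + 4)) dx.
Step 5. Evaluate the standard form: now -4*log(x - 4) + log(x - 3) + log(x + 2) - 3*atan(x/2)/2.
Answer: -4*log(x - 4) + log(x - 3) + log(x + 2) - 3*atan(x/2)/2.


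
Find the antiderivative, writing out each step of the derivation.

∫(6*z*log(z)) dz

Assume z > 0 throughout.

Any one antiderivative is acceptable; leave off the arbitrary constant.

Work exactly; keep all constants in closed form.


Step 1. Integrate ∫(6*z*log(z)) dz by parts with u = log(z), dv = (6*z) dz, so v = 3*z**2 [assuming z > 0]: now 3*z**2*log(z) + ∫(-3*z) dz.
Step 2. Evaluate the standard form: now 3*z**2*log(z) - 3*z**2/2.
Answer: 3*z**2*log(z) - 3*z**2/2.


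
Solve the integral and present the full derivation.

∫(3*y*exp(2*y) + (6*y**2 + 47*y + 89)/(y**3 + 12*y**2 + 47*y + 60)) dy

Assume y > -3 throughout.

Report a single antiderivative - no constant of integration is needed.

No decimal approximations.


Step 1. Rewrite: now ∫(3*y*exp(2*y)) dy + ∫((6*y**2 + 47*y + 89)/(y**3 + 12*y**2 + 47*y + 60)) dy.
Step 2. Decompose ∫((6*y**2 + 47*y + 89)/(y**3 + 12*y**2 + 47*y + 60)) dy by partial fractions, (6*y**2 + 47*y + 89)/(y**3 + 12*y**2 + 47*y + 60) = 2/(y + 5) + 3/(y + 4) + 1/(y + 3): now ∫(3*y*exp(2*y)) dy + ∫(1/(y + 3)) dy + ∫(3/(y + 4)) dy + ∫(2/(y + 5)) dy.
Step 3. Evaluate the standard form [assuming y > -3]: now log(y + 3) + ∫(3*y*exp(2*y)) dy + ∫(3/(y + 4)) dy + ∫(2/(y + 5)) dy.
Step 4. Evaluate the standard form [assuming y > -4]: now log(y + 3) + 3*log(y + 4) + ∫(3*y*exp(2*y)) dy + ∫(2/(y + 5)) dy.
Step 5. Evaluate the standard form [assuming y > -5]: now log(y + 3) + 3*log(y + 4) + 2*log(y + 5) + ∫(3*y*exp(2*y)) dy.
Step 6. Integrate ∫(3*y*exp(2*y)) dy by parts with u = y, dv = (3*exp(2*y)) dy, so v = 3*exp(2*y)/2: now 3*y*exp(2*y)/2 + log(y + 3) + 3*log(y + 4) + 2*log(y + 5) + ∫(-3*exp(2*y)/2) dy.
Step 7. Evaluate the standard form: now 3*y*exp(2*y)/2 - 3*exp(2*y)/4 + log(y + 3) + 3*log(y + 4) + 2*log(y + 5).
Answer: 3*y*exp(2*y)/2 - 3*exp(2*y)/4 + log(y + 3) + 3*log(y + 4) + 2*log(y + 5).


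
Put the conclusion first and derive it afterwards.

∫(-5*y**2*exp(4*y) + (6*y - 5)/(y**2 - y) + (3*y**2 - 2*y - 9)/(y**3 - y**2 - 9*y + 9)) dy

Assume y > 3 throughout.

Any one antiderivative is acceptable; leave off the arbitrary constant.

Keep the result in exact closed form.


The answer is -5*y**2*exp(4*y)/4 + 5*y*exp(4*y)/8 - 5*exp(4*y)/32 + 5*log(y) + log(y - 3) + 2*log(y - 1) + log(y + 3).
Step 1. Rewrite: now ∫(-5*y**2*exp(4*y)) dy + ∫((6*y - 5)/(y**2 - y)) dy + ∫((3*y**2 - 2*y - 9)/(y**3 - y**2 - 9*y + 9)) dy.
Step 2. Integrate ∫(-5*y**2*exp(4*y)) dy by parts with u = y**2, dv = (-5*exp(4*y)) dy, so v = -5*exp(4*y)/4: now -5*y**2*exp(4*y)/4 + ∫(5*y*exp(4*y)/2) dy + ∫((6*y - 5)/(y**2 - y)) dy + ∫((3*y**2 - 2*y - 9)/(y**3 - y**2 - 9*y + 9)) dy.
Step 3. Integrate ∫(5*y*exp(4*y)/2) dy by parts with u = y, dv = (5*exp(4*y)/2) dy, so v = 5*exp(4*y)/8: now -5*y**2*exp(4*y)/4 + 5*y*exp(4*y)/8 + ∫((6*y - 5)/(y**2 - y)) dy + ∫((3*y**2 - 2*y - 9)/(y**3 - y**2 - 9*y + 9)) dy + ∫(-5*exp(4*y)/8) dy.
Step 4. Evaluate the standard form: now -5*y**2*exp(4*y)/4 + 5*y*exp(4*y)/8 - 5*exp(4*y)/32 + ∫((6*y - 5)/(y**2 - y)) dy + ∫((3*y**2 - 2*y - 9)/(y**3 - y**2 - 9*y + 9)) dy.
Step 5. Decompose ∫((3*y**2 - 2*y - 9)/(y**3 - y**2 - 9*y + 9)) dy by partial fractions, (3*y**2 - 2*y - 9)/(y**3 - y**2 - 9*y + 9) = 1/(y + 3) + 1/(y - 1) + 1/(y - 3): now -5*y**2*exp(4*y)/4 + 5*y*exp(4*y)/8 - 5*exp(4*y)/32 + ∫((6*y - 5)/(y**2 - y)) dy + ∫(1/(y - 3)) dy + ∫(1/(y - 1)) dy + ∫(1/(y + 3)) dy.
Step 6. Evaluate the standard form [assuming y > -3]: now -5*y**2*exp(4*y)/4 + 5*y*exp(4*y)/8 - 5*exp(4*y)/32 + log(y + 3) + ∫((6*y - 5)/(y**2 - y)) dy + ∫(1/(y - 3)) dy + ∫(1/(y - 1)) dy.
Step 7. Evaluate the standard form [assuming y > 1]: now -5*y**2*exp(4*y)/4 + 5*y*exp(4*y)/8 - 5*exp(4*y)/32 + log(y - 1) + log(y + 3) + ∫((6*y - 5)/(y**2 - y)) dy + ∫(1/(y - 3)) dy.
Step 8. Evaluate the standard form [assuming y > 3]: now -5*y**2*exp(4*y)/4 + 5*y*exp(4*y)/8 - 5*exp(4*y)/32 + log(y - 3) + log(y - 1) + log(y + 3) + ∫((6*y - 5)/(y**2 - y)) dy.
Step 9. Decompose ∫((6*y - 5)/(y**2 - y)) dy by partial fractions, (6*y - 5)/(y**2 - y) = 1/(y - 1) + 5/y: now -5*y**2*exp(4*y)/4 + 5*y*exp(4*y)/8 - 5*exp(4*y)/32 + log(y - 3) + log(y - 1) + log(y + 3) + ∫(5/y) dy + ∫(1/(y - 1)) dy.
Step 10. Evaluate the standard form [assuming y > 0]: now -5*y**2*exp(4*y)/4 + 5*y*exp(4*y)/8 - 5*exp(4*y)/32 + 5*log(y) + log(y - 3) + log(y - 1) + log(y + 3) + ∫(1/(y - 1)) dy.
Step 11. Evaluate the standard form [assuming y > 1]: now -5*y**2*exp(4*y)/4 + 5*y*exp(4*y)/8 - 5*exp(4*y)/32 + 5*log(y) + log(y - 3) + 2*log(y - 1) + log(y + 3).
Answer: -5*y**2*exp(4*y)/4 + 5*y*exp(4*y)/8 - 5*exp(4*y)/32 + 5*log(y) + log(y - 3) + 2*log(y - 1) + log(y + 3).


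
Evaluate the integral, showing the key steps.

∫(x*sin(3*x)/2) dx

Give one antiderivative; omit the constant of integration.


Step 1. Integrate ∫(x*sin(3*x)/2) dx by parts with u = x, dv = (sin(3*x)/2) dx, so v = -cos(3*x)/6: now -x*cos(3*x)/6 + ∫(cos(3*x)/6) dx.
Step 2. Evaluate the standard form: now -x*cos(3*x)/6 + sin(3*x)/18.
Answer: -x*cos(3*x)/6 + sin(3*x)/18.


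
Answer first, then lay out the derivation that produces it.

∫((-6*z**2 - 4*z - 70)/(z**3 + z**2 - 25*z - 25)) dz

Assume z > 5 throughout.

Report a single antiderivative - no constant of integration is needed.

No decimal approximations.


The answer is -4*log(z - 5) + 3*log(z + 1) - 5*log(z + 5).
Step 1. Decompose ∫((-6*z**2 - 4*z - 70)/(z**3 + z**2 - 25*z - 25)) dz by partial fractions, (-6*z**2 - 4*z - 70)/(z**3 + z**2 - 25*z - 25) = -5/(z + 5) + 3/(z + 1) - 4/(z - 5): now ∫(-4/(z - 5)) dz + ∫(3/(z + 1)) dz + ∫(-5/(z + 5)) dz.
Step 2. Evaluate the standard form [assuming z > 5]: now -4*log(z - 5) + ∫(3/(z + 1)) dz + ∫(-5/(z + 5)) dz.
Step 3. Evaluate the standard form [assuming z > -1]: now -4*log(z - 5) + 3*log(z + 1) + ∫(-5/(z + 5)) dz.
Step 4. Evaluate the standard form [assuming z > -5]: now -4*log(z - 5) + 3*log(z + 1) - 5*log(z + 5).
Answer: -4*log(z - 5) + 3*log(z + 1) - 5*log(z + 5).


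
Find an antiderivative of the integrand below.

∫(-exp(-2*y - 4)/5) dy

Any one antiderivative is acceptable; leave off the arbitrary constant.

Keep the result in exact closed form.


Answer: exp(-2*y - 4)/10.


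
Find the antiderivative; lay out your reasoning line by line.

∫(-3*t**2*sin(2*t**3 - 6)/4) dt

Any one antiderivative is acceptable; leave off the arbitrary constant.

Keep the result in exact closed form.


Step 1. Substitute u = t**3 - 3, turning ∫(-3*t**2*sin(2*t**3 - 6)/4) dt into ∫(-sin(2*u)/4) du: now ∫(-sin(2*u)/4) du.
Step 2. Evaluate the standard form: now cos(2*u)/8.
Step 3. Substitute back u = t**3 - 3: now cos(2*t**3 - 6)/8.
Answer: cos(2*t**3 - 6)/8.


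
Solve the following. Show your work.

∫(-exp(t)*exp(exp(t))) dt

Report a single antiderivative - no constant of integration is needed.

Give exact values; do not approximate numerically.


Step 1. Substitute u = exp(t), turning ∫(-exp(t)*exp(exp(t))) dt into ∫(-exp(u)) du: now ∫(-exp(u)) du.
Step 2. Evaluate the standard form: now -exp(u).
Step 3. Substitute back u = exp(t): now -exp(exp(t)).
Answer: -exp(exp(t)).


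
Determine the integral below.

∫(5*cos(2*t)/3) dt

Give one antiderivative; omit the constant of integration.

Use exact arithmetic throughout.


Answer: 5*sin(2*t)/6.


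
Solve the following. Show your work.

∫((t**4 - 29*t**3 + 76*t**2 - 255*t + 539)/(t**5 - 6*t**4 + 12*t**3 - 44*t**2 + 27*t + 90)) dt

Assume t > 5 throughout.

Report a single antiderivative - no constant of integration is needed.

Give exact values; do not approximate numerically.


Step 1. Decompose ∫((t**4 - 29*t**3 + 76*t**2 - 255*t + 539)/(t**5 - 6*t**4 + 12*t**3 - 44*t**2 + 27*t + 90)) dt by partial fractions, (t**4 - 29*t**3 + 76*t**2 - 255*t + 539)/(t**5 - 6*t**4 + 12*t**3 - 44*t**2 + 27*t + 90) = -1/(t**2 + 9) + 5/(t + 1) - 1/(t - 2) - 3/(t - 5): now ∫(-3/(t - 5)) dt + ∫(-1/(t - 2)) dt + ∫(5/(t + 1)) dt + ∫(-1/(t**2 + 9)) dt.
Step 2. Evaluate the standard form [assuming t > 5]: now -3*log(t - 5) + ∫(-1/(t - 2)) dt + ∫(5/(t + 1)) dt + ∫(-1/(t**2 + 9)) dt.
Step 3. Evaluate the standard form [assuming t > -1]: now -3*log(t - 5) + 5*log(t + 1) + ∫(-1/(t - 2)) dt + ∫(-1/(t**2 + 9)) dt.
Step 4. Evaluate the standard form [assuming t > 2]: now -3*log(t - 5) - log(t - 2) + 5*log(t + 1) + ∫(-1/(t**2 + 9)) dt.
Step 5. Evaluate the standard form: now -3*log(t - 5) - log(t - 2) + 5*log(t + 1) - atan(t/3)/3.
Answer: -3*log(t - 5) - log(t - 2) + 5*log(t + 1) - atan(t/3)/3.


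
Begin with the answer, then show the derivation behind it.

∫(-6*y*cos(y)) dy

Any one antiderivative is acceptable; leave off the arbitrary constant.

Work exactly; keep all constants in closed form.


The answer is -6*y*sin(y) - 6*cos(y).
Step 1. Integrate ∫(-6*y*cos(y)) dy by parts with u = y, dv = (-6*cos(y)) dy, so v = -6*sin(y): now -6*y*sin(y) + ∫(6*sin(y)) dy.
Step 2. Evaluate the standard form: now -6*y*sin(y) - 6*cos(y).
Answer: -6*y*sin(y) - 6*cos(y).


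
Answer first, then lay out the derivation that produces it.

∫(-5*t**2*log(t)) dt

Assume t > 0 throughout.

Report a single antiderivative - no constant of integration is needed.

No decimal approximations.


The answer is -5*t**3*log(t)/3 + 5*t**3/9.
Step 1. Integrate ∫(-5*t**2*log(t)) dt by parts with u = log(t), dv = (-5*t**2) dt, so v = -5*t**3/3 [assuming t > 0]: now -5*t**3*log(t)/3 + ∫(5*t**2/3) dt.
Step 2. Evaluate the standard form: now -5*t**3*log(t)/3 + 5*t**3/9.
Answer: -5*t**3*log(t)/3 + 5*t**3/9.


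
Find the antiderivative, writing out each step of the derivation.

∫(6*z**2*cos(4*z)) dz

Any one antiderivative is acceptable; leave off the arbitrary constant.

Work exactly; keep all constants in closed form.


Step 1. Integrate ∫(6*z**2*cos(4*z)) dz by parts with u = z**2, dv = (6*cos(4*z)) dz, so v = 3*sin(4*z)/2: now 3*z**2*sin(4*z)/2 + ∫(-3*z*sin(4*z)) dz.
Step 2. Integrate ∫(-3*z*sin(4*z)) dz by parts with u = z, dv = (-3*sin(4*z)) dz, so v = 3*cos(4*z)/4: now 3*z**2*sin(4*z)/2 + 3*z*cos(4*z)/4 + ∫(-3*cos(4*z)/4) dz.
Step 3. Evaluate the standard form: now 3*z**2*sin(4*z)/2 + 3*z*cos(4*z)/4 - 3*sin(4*z)/16.
Answer: 3*z**2*sin(4*z)/2 + 3*z*cos(4*z)/4 - 3*sin(4*z)/16.


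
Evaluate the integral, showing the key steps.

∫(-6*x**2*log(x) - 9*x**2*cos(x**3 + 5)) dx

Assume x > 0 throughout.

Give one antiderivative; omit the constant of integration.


Step 1. Rewrite: now ∫(-6*x**2*log(x)) dx + ∫(-9*x**2*cos(x**3 + 5)) dx.
Step 2. Integrate ∫(-6*x**2*log(x)) dx by parts with u = log(x), dv = (-6*x**2) dx, so v = -2*x**3 [assuming x > 0]: now -2*x**3*log(x) + ∫(2*x**2) dx + ∫(-9*x**2*cos(x**3 + 5)) dx.
Step 3. Evaluate the standard form: now -2*x**3*log(x) + 2*x**3/3 + ∫(-9*x**2*cos(x**3 + 5)) dx.
Step 4. Substitute u = x**3 + 5, turning ∫(-9*x**2*cos(x**3 + 5)) dx into ∫(-3*cos(u)) du: now -2*x**3*log(x) + 2*x**3/3 + ∫(-3*cos(u)) du.
Step 5. Evaluate the standard form: now -2*x**3*log(x) + 2*x**3/3 - 3*sin(u).
Step 6. Substitute back u = x**3 + 5: now -2*x**3*log(x) + 2*x**3/3 - 3*sin(x**3 + 5).
Answer: -2*x**3*log(x) + 2*x**3/3 - 3*sin(x**3 + 5).


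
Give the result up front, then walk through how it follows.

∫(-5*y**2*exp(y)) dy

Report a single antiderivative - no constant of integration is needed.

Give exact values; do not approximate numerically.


The answer is -5*y**2*exp(y) + 10*y*exp(y) - 10*exp(y).
Step 1. Integrate ∫(-5*y**2*exp(y)) dy by parts with u = y**2, dv = (-5*exp(y)) dy, so v = -5*exp(y): now -5*y**2*exp(y) + ∫(10*y*exp(y)) dy.
Step 2. Integrate ∫(10*y*exp(y)) dy by parts with u = y, dv = (10*exp(y)) dy, so v = 10*exp(y): now -5*y**2*exp(y) + 10*y*exp(y) + ∫(-10*exp(y)) dy.
Step 3. Evaluate the standard form: now -5*y**2*exp(y) + 10*y*exp(y) - 10*exp(y).
Answer: -5*y**2*exp(y) + 10*y*exp(y) - 10*exp(y).


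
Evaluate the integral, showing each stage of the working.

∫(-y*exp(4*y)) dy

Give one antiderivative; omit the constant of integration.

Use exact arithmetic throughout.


Step 1. Integrate ∫(-y*exp(4*y)) dy by parts with u = y, dv = (-exp(4*y)) dy, so v = -exp(4*y)/4: now -y*exp(4*y)/4 + ∫(exp(4*y)/4) dy.
Step 2. Evaluate the standard form: now -y*exp(4*y)/4 + exp(4*y)/16.
Answer: -y*exp(4*y)/4 + exp(4*y)/16.
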